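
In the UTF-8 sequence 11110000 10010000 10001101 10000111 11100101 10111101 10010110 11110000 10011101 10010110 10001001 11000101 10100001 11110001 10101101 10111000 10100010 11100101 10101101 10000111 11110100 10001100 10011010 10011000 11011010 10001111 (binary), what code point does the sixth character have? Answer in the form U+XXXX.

U+5B47

Offset 0: leading byte 0xF0 = 11110000 → 4-byte char #1 = F0 90 8D 87.
Offset 4: leading byte 0xE5 = 11100101 → 3-byte char #2 = E5 BD 96.
Offset 7: leading byte 0xF0 = 11110000 → 4-byte char #3 = F0 9D 96 89.
Offset 11: leading byte 0xC5 = 11000101 → 2-byte char #4 = C5 A1.
Offset 13: leading byte 0xF1 = 11110001 → 4-byte char #5 = F1 AD B8 A2.
Offset 17: leading byte 0xE5 = 11100101 → 3-byte char #6 = E5 AD 87.
Leading byte 0xE5 = 11100101 matches 1110xxxx → 3-byte sequence.
Byte 1: 0xE5 = 11100101, payload 0101 (4 bits).
Byte 2: 0xAD = 10101101 (10xxxxxx ✓), payload 101101.
Byte 3: 0x87 = 10000111 (10xxxxxx ✓), payload 000111.
Concatenate: 0101101101000111 = 0x5B47 (16 bits → U+5B47).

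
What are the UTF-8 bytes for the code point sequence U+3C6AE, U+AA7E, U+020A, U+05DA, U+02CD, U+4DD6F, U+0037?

F0 BC 9A AE EA A9 BE C8 8A D7 9A CB 8D F1 8D B5 AF 37

U+3C6AE: 4-byte form → F0 BC 9A AE.
U+AA7E: 3-byte form → EA A9 BE.
U+020A: 2-byte form → C8 8A.
U+05DA: 2-byte form → D7 9A.
U+02CD: 2-byte form → CB 8D.
U+4DD6F: 4-byte form → F1 8D B5 AF.
U+0037: 1-byte form → 37.
Concatenated (18 bytes): F0 BC 9A AE EA A9 BE C8 8A D7 9A CB 8D F1 8D B5 AF 37.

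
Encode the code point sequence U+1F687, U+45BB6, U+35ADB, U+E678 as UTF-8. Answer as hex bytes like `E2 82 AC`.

U+1F687: 4-byte form → F0 9F 9A 87.
U+45BB6: 4-byte form → F1 85 AE B6.
U+35ADB: 4-byte form → F0 B5 AB 9B.
U+E678: 3-byte form → EE 99 B8.
Concatenated (15 bytes): F0 9F 9A 87 F1 85 AE B6 F0 B5 AB 9B EE 99 B8.

F0 9F 9A 87 F1 85 AE B6 F0 B5 AB 9B EE 99 B8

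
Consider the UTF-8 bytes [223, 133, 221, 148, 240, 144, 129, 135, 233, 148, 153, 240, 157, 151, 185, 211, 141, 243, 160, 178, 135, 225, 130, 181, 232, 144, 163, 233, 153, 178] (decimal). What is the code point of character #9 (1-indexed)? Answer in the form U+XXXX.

Offset 0: leading byte 0xDF = 11011111 → 2-byte char #1 = DF 85.
Offset 2: leading byte 0xDD = 11011101 → 2-byte char #2 = DD 94.
Offset 4: leading byte 0xF0 = 11110000 → 4-byte char #3 = F0 90 81 87.
Offset 8: leading byte 0xE9 = 11101001 → 3-byte char #4 = E9 94 99.
Offset 11: leading byte 0xF0 = 11110000 → 4-byte char #5 = F0 9D 97 B9.
Offset 15: leading byte 0xD3 = 11010011 → 2-byte char #6 = D3 8D.
Offset 17: leading byte 0xF3 = 11110011 → 4-byte char #7 = F3 A0 B2 87.
Offset 21: leading byte 0xE1 = 11100001 → 3-byte char #8 = E1 82 B5.
Offset 24: leading byte 0xE8 = 11101000 → 3-byte char #9 = E8 90 A3.
Leading byte 0xE8 = 11101000 matches 1110xxxx → 3-byte sequence.
Byte 1: 0xE8 = 11101000, payload 1000 (4 bits).
Byte 2: 0x90 = 10010000 (10xxxxxx ✓), payload 010000.
Byte 3: 0xA3 = 10100011 (10xxxxxx ✓), payload 100011.
Concatenate: 1000010000100011 = 0x8423 (16 bits → U+8423).

U+8423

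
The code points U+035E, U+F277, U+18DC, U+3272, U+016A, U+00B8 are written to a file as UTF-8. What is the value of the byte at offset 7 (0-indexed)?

0x9C

U+035E → 2-byte form CD 9E at offsets 0–1.
U+F277 → 3-byte form EF 89 B7 at offsets 2–4.
U+18DC → 3-byte form E1 A3 9C at offsets 5–7.
Offset 7 falls in char 3's range; it's byte 3 of E1 A3 9C = 0x9C.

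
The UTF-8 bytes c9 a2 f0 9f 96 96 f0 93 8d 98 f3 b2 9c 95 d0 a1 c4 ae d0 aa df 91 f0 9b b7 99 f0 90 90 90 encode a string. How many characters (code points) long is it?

10

Byte at offset 0: 0xC9 = 11001001 → 2-byte char (#1). Advance 2.
Byte at offset 2: 0xF0 = 11110000 → 4-byte char (#2). Advance 4.
Byte at offset 6: 0xF0 = 11110000 → 4-byte char (#3). Advance 4.
Byte at offset 10: 0xF3 = 11110011 → 4-byte char (#4). Advance 4.
Byte at offset 14: 0xD0 = 11010000 → 2-byte char (#5). Advance 2.
Byte at offset 16: 0xC4 = 11000100 → 2-byte char (#6). Advance 2.
Byte at offset 18: 0xD0 = 11010000 → 2-byte char (#7). Advance 2.
Byte at offset 20: 0xDF = 11011111 → 2-byte char (#8). Advance 2.
Byte at offset 22: 0xF0 = 11110000 → 4-byte char (#9). Advance 4.
Byte at offset 26: 0xF0 = 11110000 → 4-byte char (#10). Advance 4.
Reached end at offset 30 after 10 code points.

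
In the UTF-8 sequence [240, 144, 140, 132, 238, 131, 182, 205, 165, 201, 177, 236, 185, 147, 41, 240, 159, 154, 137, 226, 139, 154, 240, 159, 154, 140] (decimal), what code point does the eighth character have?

Offset 0: leading byte 0xF0 = 11110000 → 4-byte char #1 = F0 90 8C 84.
Offset 4: leading byte 0xEE = 11101110 → 3-byte char #2 = EE 83 B6.
Offset 7: leading byte 0xCD = 11001101 → 2-byte char #3 = CD A5.
Offset 9: leading byte 0xC9 = 11001001 → 2-byte char #4 = C9 B1.
Offset 11: leading byte 0xEC = 11101100 → 3-byte char #5 = EC B9 93.
Offset 14: leading byte 0x29 = 00101001 → 1-byte char #6 = 29.
Offset 15: leading byte 0xF0 = 11110000 → 4-byte char #7 = F0 9F 9A 89.
Offset 19: leading byte 0xE2 = 11100010 → 3-byte char #8 = E2 8B 9A.
Leading byte 0xE2 = 11100010 matches 1110xxxx → 3-byte sequence.
Byte 1: 0xE2 = 11100010, payload 0010 (4 bits).
Byte 2: 0x8B = 10001011 (10xxxxxx ✓), payload 001011.
Byte 3: 0x9A = 10011010 (10xxxxxx ✓), payload 011010.
Concatenate: 0010001011011010 = 0x22DA (16 bits → U+22DA).

U+22DA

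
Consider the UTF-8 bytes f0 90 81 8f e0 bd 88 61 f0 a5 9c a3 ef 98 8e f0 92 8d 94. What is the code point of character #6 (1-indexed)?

Offset 0: leading byte 0xF0 = 11110000 → 4-byte char #1 = F0 90 81 8F.
Offset 4: leading byte 0xE0 = 11100000 → 3-byte char #2 = E0 BD 88.
Offset 7: leading byte 0x61 = 01100001 → 1-byte char #3 = 61.
Offset 8: leading byte 0xF0 = 11110000 → 4-byte char #4 = F0 A5 9C A3.
Offset 12: leading byte 0xEF = 11101111 → 3-byte char #5 = EF 98 8E.
Offset 15: leading byte 0xF0 = 11110000 → 4-byte char #6 = F0 92 8D 94.
Leading byte 0xF0 = 11110000 matches 11110xxx → 4-byte sequence.
Byte 1: 0xF0 = 11110000, payload 000 (3 bits).
Byte 2: 0x92 = 10010010 (10xxxxxx ✓), payload 010010.
Byte 3: 0x8D = 10001101 (10xxxxxx ✓), payload 001101.
Byte 4: 0x94 = 10010100 (10xxxxxx ✓), payload 010100.
Concatenate: 000010010001101010100 = 0x12354 (21 bits → U+12354).

U+12354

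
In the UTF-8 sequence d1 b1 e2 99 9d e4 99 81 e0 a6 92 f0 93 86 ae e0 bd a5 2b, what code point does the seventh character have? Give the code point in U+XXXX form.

Offset 0: leading byte 0xD1 = 11010001 → 2-byte char #1 = D1 B1.
Offset 2: leading byte 0xE2 = 11100010 → 3-byte char #2 = E2 99 9D.
Offset 5: leading byte 0xE4 = 11100100 → 3-byte char #3 = E4 99 81.
Offset 8: leading byte 0xE0 = 11100000 → 3-byte char #4 = E0 A6 92.
Offset 11: leading byte 0xF0 = 11110000 → 4-byte char #5 = F0 93 86 AE.
Offset 15: leading byte 0xE0 = 11100000 → 3-byte char #6 = E0 BD A5.
Offset 18: leading byte 0x2B = 00101011 → 1-byte char #7 = 2B.
Leading byte 0x2B = 00101011 matches 0xxxxxxx → 1-byte sequence.
Byte 1: 0x2B = 00101011, payload 0101011 (7 bits).
Concatenate: 0101011 = 0x2B (7 bits → U+002B).

U+002B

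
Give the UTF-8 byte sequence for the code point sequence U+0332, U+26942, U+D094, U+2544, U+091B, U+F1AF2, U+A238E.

CC B2 F0 A6 A5 82 ED 82 94 E2 95 84 E0 A4 9B F3 B1 AB B2 F2 A2 8E 8E

U+0332: 2-byte form → CC B2.
U+26942: 4-byte form → F0 A6 A5 82.
U+D094: 3-byte form → ED 82 94.
U+2544: 3-byte form → E2 95 84.
U+091B: 3-byte form → E0 A4 9B.
U+F1AF2: 4-byte form → F3 B1 AB B2.
U+A238E: 4-byte form → F2 A2 8E 8E.
Concatenated (23 bytes): CC B2 F0 A6 A5 82 ED 82 94 E2 95 84 E0 A4 9B F3 B1 AB B2 F2 A2 8E 8E.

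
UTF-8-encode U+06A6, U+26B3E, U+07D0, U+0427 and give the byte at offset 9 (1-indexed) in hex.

1-indexed offset 9 is 0-indexed offset 8.
U+06A6 → 2-byte form DA A6 at offsets 0–1.
U+26B3E → 4-byte form F0 A6 AC BE at offsets 2–5.
U+07D0 → 2-byte form DF 90 at offsets 6–7.
U+0427 → 2-byte form D0 A7 at offsets 8–9.
Offset 8 falls in char 4's range; it's byte 1 of D0 A7 = 0xD0.

0xD0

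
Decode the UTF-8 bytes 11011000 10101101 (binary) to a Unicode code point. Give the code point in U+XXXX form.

Leading byte 0xD8 = 11011000 matches 110xxxxx → 2-byte sequence.
Byte 1: 0xD8 = 11011000, payload 11000 (5 bits).
Byte 2: 0xAD = 10101101 (10xxxxxx ✓), payload 101101.
Concatenate: 11000101101 = 0x62D (11 bits → U+062D).

U+062D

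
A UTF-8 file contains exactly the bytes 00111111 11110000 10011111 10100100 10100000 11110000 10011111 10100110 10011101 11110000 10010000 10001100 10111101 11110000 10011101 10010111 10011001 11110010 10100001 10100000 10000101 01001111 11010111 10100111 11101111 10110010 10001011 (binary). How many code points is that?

9

Byte at offset 0: 0x3F = 00111111 → 1-byte char (#1). Advance 1.
Byte at offset 1: 0xF0 = 11110000 → 4-byte char (#2). Advance 4.
Byte at offset 5: 0xF0 = 11110000 → 4-byte char (#3). Advance 4.
Byte at offset 9: 0xF0 = 11110000 → 4-byte char (#4). Advance 4.
Byte at offset 13: 0xF0 = 11110000 → 4-byte char (#5). Advance 4.
Byte at offset 17: 0xF2 = 11110010 → 4-byte char (#6). Advance 4.
Byte at offset 21: 0x4F = 01001111 → 1-byte char (#7). Advance 1.
Byte at offset 22: 0xD7 = 11010111 → 2-byte char (#8). Advance 2.
Byte at offset 24: 0xEF = 11101111 → 3-byte char (#9). Advance 3.
Reached end at offset 27 after 9 code points.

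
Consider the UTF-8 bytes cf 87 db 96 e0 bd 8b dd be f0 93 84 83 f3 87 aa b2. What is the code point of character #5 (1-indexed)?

Offset 0: leading byte 0xCF = 11001111 → 2-byte char #1 = CF 87.
Offset 2: leading byte 0xDB = 11011011 → 2-byte char #2 = DB 96.
Offset 4: leading byte 0xE0 = 11100000 → 3-byte char #3 = E0 BD 8B.
Offset 7: leading byte 0xDD = 11011101 → 2-byte char #4 = DD BE.
Offset 9: leading byte 0xF0 = 11110000 → 4-byte char #5 = F0 93 84 83.
Leading byte 0xF0 = 11110000 matches 11110xxx → 4-byte sequence.
Byte 1: 0xF0 = 11110000, payload 000 (3 bits).
Byte 2: 0x93 = 10010011 (10xxxxxx ✓), payload 010011.
Byte 3: 0x84 = 10000100 (10xxxxxx ✓), payload 000100.
Byte 4: 0x83 = 10000011 (10xxxxxx ✓), payload 000011.
Concatenate: 000010011000100000011 = 0x13103 (21 bits → U+13103).

U+13103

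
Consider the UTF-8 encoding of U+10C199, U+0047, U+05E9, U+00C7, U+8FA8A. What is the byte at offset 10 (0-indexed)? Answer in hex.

U+10C199 → 4-byte form F4 8C 86 99 at offsets 0–3.
U+0047 → 1-byte form 47 at offsets 4–4.
U+05E9 → 2-byte form D7 A9 at offsets 5–6.
U+00C7 → 2-byte form C3 87 at offsets 7–8.
U+8FA8A → 4-byte form F2 8F AA 8A at offsets 9–12.
Offset 10 falls in char 5's range; it's byte 2 of F2 8F AA 8A = 0x8F.

0x8F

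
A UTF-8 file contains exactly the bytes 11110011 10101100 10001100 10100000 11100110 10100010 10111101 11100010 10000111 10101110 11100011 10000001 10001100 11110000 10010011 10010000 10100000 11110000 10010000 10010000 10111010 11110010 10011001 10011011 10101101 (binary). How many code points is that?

Byte at offset 0: 0xF3 = 11110011 → 4-byte char (#1). Advance 4.
Byte at offset 4: 0xE6 = 11100110 → 3-byte char (#2). Advance 3.
Byte at offset 7: 0xE2 = 11100010 → 3-byte char (#3). Advance 3.
Byte at offset 10: 0xE3 = 11100011 → 3-byte char (#4). Advance 3.
Byte at offset 13: 0xF0 = 11110000 → 4-byte char (#5). Advance 4.
Byte at offset 17: 0xF0 = 11110000 → 4-byte char (#6). Advance 4.
Byte at offset 21: 0xF2 = 11110010 → 4-byte char (#7). Advance 4.
Reached end at offset 25 after 7 code points.

7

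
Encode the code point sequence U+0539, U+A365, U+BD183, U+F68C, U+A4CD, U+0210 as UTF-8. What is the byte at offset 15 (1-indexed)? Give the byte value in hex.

1-indexed offset 15 is 0-indexed offset 14.
U+0539 → 2-byte form D4 B9 at offsets 0–1.
U+A365 → 3-byte form EA 8D A5 at offsets 2–4.
U+BD183 → 4-byte form F2 BD 86 83 at offsets 5–8.
U+F68C → 3-byte form EF 9A 8C at offsets 9–11.
U+A4CD → 3-byte form EA 93 8D at offsets 12–14.
Offset 14 falls in char 5's range; it's byte 3 of EA 93 8D = 0x8D.

0x8D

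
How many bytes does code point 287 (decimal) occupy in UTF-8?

U+011F = 0x11F. UTF-8 uses 1 byte below 0x80, 2 below 0x800, 3 below 0x10000, 4 up to 0x10FFFF. 0x11F is in U+0080–U+07FF → 2 bytes.

2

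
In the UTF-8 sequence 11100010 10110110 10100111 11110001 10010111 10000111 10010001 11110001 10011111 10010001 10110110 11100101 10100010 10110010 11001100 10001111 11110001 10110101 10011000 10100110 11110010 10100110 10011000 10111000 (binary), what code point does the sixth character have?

Offset 0: leading byte 0xE2 = 11100010 → 3-byte char #1 = E2 B6 A7.
Offset 3: leading byte 0xF1 = 11110001 → 4-byte char #2 = F1 97 87 91.
Offset 7: leading byte 0xF1 = 11110001 → 4-byte char #3 = F1 9F 91 B6.
Offset 11: leading byte 0xE5 = 11100101 → 3-byte char #4 = E5 A2 B2.
Offset 14: leading byte 0xCC = 11001100 → 2-byte char #5 = CC 8F.
Offset 16: leading byte 0xF1 = 11110001 → 4-byte char #6 = F1 B5 98 A6.
Leading byte 0xF1 = 11110001 matches 11110xxx → 4-byte sequence.
Byte 1: 0xF1 = 11110001, payload 001 (3 bits).
Byte 2: 0xB5 = 10110101 (10xxxxxx ✓), payload 110101.
Byte 3: 0x98 = 10011000 (10xxxxxx ✓), payload 011000.
Byte 4: 0xA6 = 10100110 (10xxxxxx ✓), payload 100110.
Concatenate: 001110101011000100110 = 0x75626 (21 bits → U+75626).

U+75626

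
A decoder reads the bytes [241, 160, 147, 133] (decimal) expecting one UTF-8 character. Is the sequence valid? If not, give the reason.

Leading byte 0xF1 = 11110001 → 4-byte form.
Continuation bytes 0xA0=10100000, 0x93=10010011, 0x85=10000101 all match 10xxxxxx.
Decoded value 0x604C5 is ≥ 0x10000 (shortest form) and not a surrogate.

valid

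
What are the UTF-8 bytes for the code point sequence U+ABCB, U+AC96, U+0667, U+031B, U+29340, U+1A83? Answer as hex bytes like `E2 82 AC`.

EA AF 8B EA B2 96 D9 A7 CC 9B F0 A9 8D 80 E1 AA 83

U+ABCB: 3-byte form → EA AF 8B.
U+AC96: 3-byte form → EA B2 96.
U+0667: 2-byte form → D9 A7.
U+031B: 2-byte form → CC 9B.
U+29340: 4-byte form → F0 A9 8D 80.
U+1A83: 3-byte form → E1 AA 83.
Concatenated (17 bytes): EA AF 8B EA B2 96 D9 A7 CC 9B F0 A9 8D 80 E1 AA 83.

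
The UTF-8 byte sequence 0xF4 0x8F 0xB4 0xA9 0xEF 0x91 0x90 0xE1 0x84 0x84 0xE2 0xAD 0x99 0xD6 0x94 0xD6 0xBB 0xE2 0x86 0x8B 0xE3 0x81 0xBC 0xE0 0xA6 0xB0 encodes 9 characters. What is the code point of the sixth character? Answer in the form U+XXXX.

Offset 0: leading byte 0xF4 = 11110100 → 4-byte char #1 = F4 8F B4 A9.
Offset 4: leading byte 0xEF = 11101111 → 3-byte char #2 = EF 91 90.
Offset 7: leading byte 0xE1 = 11100001 → 3-byte char #3 = E1 84 84.
Offset 10: leading byte 0xE2 = 11100010 → 3-byte char #4 = E2 AD 99.
Offset 13: leading byte 0xD6 = 11010110 → 2-byte char #5 = D6 94.
Offset 15: leading byte 0xD6 = 11010110 → 2-byte char #6 = D6 BB.
Leading byte 0xD6 = 11010110 matches 110xxxxx → 2-byte sequence.
Byte 1: 0xD6 = 11010110, payload 10110 (5 bits).
Byte 2: 0xBB = 10111011 (10xxxxxx ✓), payload 111011.
Concatenate: 10110111011 = 0x5BB (11 bits → U+05BB).

U+05BB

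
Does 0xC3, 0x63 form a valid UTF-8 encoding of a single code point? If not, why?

invalid (non-continuation byte where continuation expected)

Leading byte 0xC3 = 11000011 → 2-byte form.
Byte 2 is 0x63 = 01100011, which is not 10xxxxxx — expected a continuation byte.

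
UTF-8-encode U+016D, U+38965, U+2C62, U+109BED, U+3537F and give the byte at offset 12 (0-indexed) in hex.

U+016D → 2-byte form C5 AD at offsets 0–1.
U+38965 → 4-byte form F0 B8 A5 A5 at offsets 2–5.
U+2C62 → 3-byte form E2 B1 A2 at offsets 6–8.
U+109BED → 4-byte form F4 89 AF AD at offsets 9–12.
Offset 12 falls in char 4's range; it's byte 4 of F4 89 AF AD = 0xAD.

0xAD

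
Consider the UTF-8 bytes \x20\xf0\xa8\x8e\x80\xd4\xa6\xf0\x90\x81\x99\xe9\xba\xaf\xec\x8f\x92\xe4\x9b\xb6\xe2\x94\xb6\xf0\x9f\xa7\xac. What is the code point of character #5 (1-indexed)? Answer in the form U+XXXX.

U+9EAF

Offset 0: leading byte 0x20 = 00100000 → 1-byte char #1 = 20.
Offset 1: leading byte 0xF0 = 11110000 → 4-byte char #2 = F0 A8 8E 80.
Offset 5: leading byte 0xD4 = 11010100 → 2-byte char #3 = D4 A6.
Offset 7: leading byte 0xF0 = 11110000 → 4-byte char #4 = F0 90 81 99.
Offset 11: leading byte 0xE9 = 11101001 → 3-byte char #5 = E9 BA AF.
Leading byte 0xE9 = 11101001 matches 1110xxxx → 3-byte sequence.
Byte 1: 0xE9 = 11101001, payload 1001 (4 bits).
Byte 2: 0xBA = 10111010 (10xxxxxx ✓), payload 111010.
Byte 3: 0xAF = 10101111 (10xxxxxx ✓), payload 101111.
Concatenate: 1001111010101111 = 0x9EAF (16 bits → U+9EAF).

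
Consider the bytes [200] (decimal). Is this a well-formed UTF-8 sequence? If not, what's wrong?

Leading byte 0xC8 = 11001000 → 2-byte form, but only 1 byte is present.

invalid (sequence truncated)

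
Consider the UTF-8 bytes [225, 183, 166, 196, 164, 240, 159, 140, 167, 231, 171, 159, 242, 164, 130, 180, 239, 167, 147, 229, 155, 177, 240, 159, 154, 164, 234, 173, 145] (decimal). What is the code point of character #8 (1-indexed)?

U+1F6A4

Offset 0: leading byte 0xE1 = 11100001 → 3-byte char #1 = E1 B7 A6.
Offset 3: leading byte 0xC4 = 11000100 → 2-byte char #2 = C4 A4.
Offset 5: leading byte 0xF0 = 11110000 → 4-byte char #3 = F0 9F 8C A7.
Offset 9: leading byte 0xE7 = 11100111 → 3-byte char #4 = E7 AB 9F.
Offset 12: leading byte 0xF2 = 11110010 → 4-byte char #5 = F2 A4 82 B4.
Offset 16: leading byte 0xEF = 11101111 → 3-byte char #6 = EF A7 93.
Offset 19: leading byte 0xE5 = 11100101 → 3-byte char #7 = E5 9B B1.
Offset 22: leading byte 0xF0 = 11110000 → 4-byte char #8 = F0 9F 9A A4.
Leading byte 0xF0 = 11110000 matches 11110xxx → 4-byte sequence.
Byte 1: 0xF0 = 11110000, payload 000 (3 bits).
Byte 2: 0x9F = 10011111 (10xxxxxx ✓), payload 011111.
Byte 3: 0x9A = 10011010 (10xxxxxx ✓), payload 011010.
Byte 4: 0xA4 = 10100100 (10xxxxxx ✓), payload 100100.
Concatenate: 000011111011010100100 = 0x1F6A4 (21 bits → U+1F6A4).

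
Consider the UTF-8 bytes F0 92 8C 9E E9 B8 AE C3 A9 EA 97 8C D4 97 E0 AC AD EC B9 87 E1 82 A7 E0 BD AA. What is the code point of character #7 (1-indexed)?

U+CE47

Offset 0: leading byte 0xF0 = 11110000 → 4-byte char #1 = F0 92 8C 9E.
Offset 4: leading byte 0xE9 = 11101001 → 3-byte char #2 = E9 B8 AE.
Offset 7: leading byte 0xC3 = 11000011 → 2-byte char #3 = C3 A9.
Offset 9: leading byte 0xEA = 11101010 → 3-byte char #4 = EA 97 8C.
Offset 12: leading byte 0xD4 = 11010100 → 2-byte char #5 = D4 97.
Offset 14: leading byte 0xE0 = 11100000 → 3-byte char #6 = E0 AC AD.
Offset 17: leading byte 0xEC = 11101100 → 3-byte char #7 = EC B9 87.
Leading byte 0xEC = 11101100 matches 1110xxxx → 3-byte sequence.
Byte 1: 0xEC = 11101100, payload 1100 (4 bits).
Byte 2: 0xB9 = 10111001 (10xxxxxx ✓), payload 111001.
Byte 3: 0x87 = 10000111 (10xxxxxx ✓), payload 000111.
Concatenate: 1100111001000111 = 0xCE47 (16 bits → U+CE47).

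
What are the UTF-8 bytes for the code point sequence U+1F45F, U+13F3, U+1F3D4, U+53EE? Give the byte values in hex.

F0 9F 91 9F E1 8F B3 F0 9F 8F 94 E5 8F AE

U+1F45F: 4-byte form → F0 9F 91 9F.
U+13F3: 3-byte form → E1 8F B3.
U+1F3D4: 4-byte form → F0 9F 8F 94.
U+53EE: 3-byte form → E5 8F AE.
Concatenated (14 bytes): F0 9F 91 9F E1 8F B3 F0 9F 8F 94 E5 8F AE.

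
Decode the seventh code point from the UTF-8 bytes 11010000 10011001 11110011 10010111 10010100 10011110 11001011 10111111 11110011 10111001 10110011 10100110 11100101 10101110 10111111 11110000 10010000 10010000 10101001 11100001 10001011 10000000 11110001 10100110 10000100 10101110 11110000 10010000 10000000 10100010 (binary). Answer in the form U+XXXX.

U+12C0

Offset 0: leading byte 0xD0 = 11010000 → 2-byte char #1 = D0 99.
Offset 2: leading byte 0xF3 = 11110011 → 4-byte char #2 = F3 97 94 9E.
Offset 6: leading byte 0xCB = 11001011 → 2-byte char #3 = CB BF.
Offset 8: leading byte 0xF3 = 11110011 → 4-byte char #4 = F3 B9 B3 A6.
Offset 12: leading byte 0xE5 = 11100101 → 3-byte char #5 = E5 AE BF.
Offset 15: leading byte 0xF0 = 11110000 → 4-byte char #6 = F0 90 90 A9.
Offset 19: leading byte 0xE1 = 11100001 → 3-byte char #7 = E1 8B 80.
Leading byte 0xE1 = 11100001 matches 1110xxxx → 3-byte sequence.
Byte 1: 0xE1 = 11100001, payload 0001 (4 bits).
Byte 2: 0x8B = 10001011 (10xxxxxx ✓), payload 001011.
Byte 3: 0x80 = 10000000 (10xxxxxx ✓), payload 000000.
Concatenate: 0001001011000000 = 0x12C0 (16 bits → U+12C0).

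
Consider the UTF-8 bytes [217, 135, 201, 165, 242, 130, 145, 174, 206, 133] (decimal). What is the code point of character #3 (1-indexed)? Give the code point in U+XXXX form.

U+8246E

Offset 0: leading byte 0xD9 = 11011001 → 2-byte char #1 = D9 87.
Offset 2: leading byte 0xC9 = 11001001 → 2-byte char #2 = C9 A5.
Offset 4: leading byte 0xF2 = 11110010 → 4-byte char #3 = F2 82 91 AE.
Leading byte 0xF2 = 11110010 matches 11110xxx → 4-byte sequence.
Byte 1: 0xF2 = 11110010, payload 010 (3 bits).
Byte 2: 0x82 = 10000010 (10xxxxxx ✓), payload 000010.
Byte 3: 0x91 = 10010001 (10xxxxxx ✓), payload 010001.
Byte 4: 0xAE = 10101110 (10xxxxxx ✓), payload 101110.
Concatenate: 010000010010001101110 = 0x8246E (21 bits → U+8246E).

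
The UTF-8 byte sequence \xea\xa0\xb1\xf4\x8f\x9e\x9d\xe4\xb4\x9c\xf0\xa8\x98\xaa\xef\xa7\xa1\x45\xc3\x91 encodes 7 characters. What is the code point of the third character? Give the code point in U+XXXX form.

Offset 0: leading byte 0xEA = 11101010 → 3-byte char #1 = EA A0 B1.
Offset 3: leading byte 0xF4 = 11110100 → 4-byte char #2 = F4 8F 9E 9D.
Offset 7: leading byte 0xE4 = 11100100 → 3-byte char #3 = E4 B4 9C.
Leading byte 0xE4 = 11100100 matches 1110xxxx → 3-byte sequence.
Byte 1: 0xE4 = 11100100, payload 0100 (4 bits).
Byte 2: 0xB4 = 10110100 (10xxxxxx ✓), payload 110100.
Byte 3: 0x9C = 10011100 (10xxxxxx ✓), payload 011100.
Concatenate: 0100110100011100 = 0x4D1C (16 bits → U+4D1C).

U+4D1C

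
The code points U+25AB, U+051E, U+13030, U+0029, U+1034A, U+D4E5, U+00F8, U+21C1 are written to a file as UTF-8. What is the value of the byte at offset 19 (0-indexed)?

U+25AB → 3-byte form E2 96 AB at offsets 0–2.
U+051E → 2-byte form D4 9E at offsets 3–4.
U+13030 → 4-byte form F0 93 80 B0 at offsets 5–8.
U+0029 → 1-byte form 29 at offsets 9–9.
U+1034A → 4-byte form F0 90 8D 8A at offsets 10–13.
U+D4E5 → 3-byte form ED 93 A5 at offsets 14–16.
U+00F8 → 2-byte form C3 B8 at offsets 17–18.
U+21C1 → 3-byte form E2 87 81 at offsets 19–21.
Offset 19 falls in char 8's range; it's byte 1 of E2 87 81 = 0xE2.

0xE2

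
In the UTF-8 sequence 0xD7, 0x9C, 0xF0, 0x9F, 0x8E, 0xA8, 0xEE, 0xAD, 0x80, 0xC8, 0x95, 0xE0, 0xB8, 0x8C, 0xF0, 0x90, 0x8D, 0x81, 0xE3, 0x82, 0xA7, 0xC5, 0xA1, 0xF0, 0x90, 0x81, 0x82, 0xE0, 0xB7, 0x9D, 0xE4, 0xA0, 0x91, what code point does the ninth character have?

U+10042

Offset 0: leading byte 0xD7 = 11010111 → 2-byte char #1 = D7 9C.
Offset 2: leading byte 0xF0 = 11110000 → 4-byte char #2 = F0 9F 8E A8.
Offset 6: leading byte 0xEE = 11101110 → 3-byte char #3 = EE AD 80.
Offset 9: leading byte 0xC8 = 11001000 → 2-byte char #4 = C8 95.
Offset 11: leading byte 0xE0 = 11100000 → 3-byte char #5 = E0 B8 8C.
Offset 14: leading byte 0xF0 = 11110000 → 4-byte char #6 = F0 90 8D 81.
Offset 18: leading byte 0xE3 = 11100011 → 3-byte char #7 = E3 82 A7.
Offset 21: leading byte 0xC5 = 11000101 → 2-byte char #8 = C5 A1.
Offset 23: leading byte 0xF0 = 11110000 → 4-byte char #9 = F0 90 81 82.
Leading byte 0xF0 = 11110000 matches 11110xxx → 4-byte sequence.
Byte 1: 0xF0 = 11110000, payload 000 (3 bits).
Byte 2: 0x90 = 10010000 (10xxxxxx ✓), payload 010000.
Byte 3: 0x81 = 10000001 (10xxxxxx ✓), payload 000001.
Byte 4: 0x82 = 10000010 (10xxxxxx ✓), payload 000010.
Concatenate: 000010000000001000010 = 0x10042 (21 bits → U+10042).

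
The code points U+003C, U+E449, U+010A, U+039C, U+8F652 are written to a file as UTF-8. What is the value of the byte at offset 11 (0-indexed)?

0x92

U+003C → 1-byte form 3C at offsets 0–0.
U+E449 → 3-byte form EE 91 89 at offsets 1–3.
U+010A → 2-byte form C4 8A at offsets 4–5.
U+039C → 2-byte form CE 9C at offsets 6–7.
U+8F652 → 4-byte form F2 8F 99 92 at offsets 8–11.
Offset 11 falls in char 5's range; it's byte 4 of F2 8F 99 92 = 0x92.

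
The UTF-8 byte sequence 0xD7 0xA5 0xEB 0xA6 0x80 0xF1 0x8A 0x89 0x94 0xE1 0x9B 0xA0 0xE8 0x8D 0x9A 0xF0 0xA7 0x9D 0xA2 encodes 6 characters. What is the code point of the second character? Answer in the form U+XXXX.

U+B980

Offset 0: leading byte 0xD7 = 11010111 → 2-byte char #1 = D7 A5.
Offset 2: leading byte 0xEB = 11101011 → 3-byte char #2 = EB A6 80.
Leading byte 0xEB = 11101011 matches 1110xxxx → 3-byte sequence.
Byte 1: 0xEB = 11101011, payload 1011 (4 bits).
Byte 2: 0xA6 = 10100110 (10xxxxxx ✓), payload 100110.
Byte 3: 0x80 = 10000000 (10xxxxxx ✓), payload 000000.
Concatenate: 1011100110000000 = 0xB980 (16 bits → U+B980).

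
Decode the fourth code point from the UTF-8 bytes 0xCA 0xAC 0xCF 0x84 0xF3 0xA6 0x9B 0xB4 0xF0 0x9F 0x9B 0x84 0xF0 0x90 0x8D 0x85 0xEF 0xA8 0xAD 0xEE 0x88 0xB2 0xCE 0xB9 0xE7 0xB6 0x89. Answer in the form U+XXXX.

Offset 0: leading byte 0xCA = 11001010 → 2-byte char #1 = CA AC.
Offset 2: leading byte 0xCF = 11001111 → 2-byte char #2 = CF 84.
Offset 4: leading byte 0xF3 = 11110011 → 4-byte char #3 = F3 A6 9B B4.
Offset 8: leading byte 0xF0 = 11110000 → 4-byte char #4 = F0 9F 9B 84.
Leading byte 0xF0 = 11110000 matches 11110xxx → 4-byte sequence.
Byte 1: 0xF0 = 11110000, payload 000 (3 bits).
Byte 2: 0x9F = 10011111 (10xxxxxx ✓), payload 011111.
Byte 3: 0x9B = 10011011 (10xxxxxx ✓), payload 011011.
Byte 4: 0x84 = 10000100 (10xxxxxx ✓), payload 000100.
Concatenate: 000011111011011000100 = 0x1F6C4 (21 bits → U+1F6C4).

U+1F6C4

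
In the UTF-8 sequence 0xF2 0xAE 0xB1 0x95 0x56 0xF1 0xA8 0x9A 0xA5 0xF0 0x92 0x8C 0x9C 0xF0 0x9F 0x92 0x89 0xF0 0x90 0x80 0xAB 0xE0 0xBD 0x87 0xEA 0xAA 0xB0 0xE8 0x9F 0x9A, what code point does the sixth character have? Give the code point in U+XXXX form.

U+1002B

Offset 0: leading byte 0xF2 = 11110010 → 4-byte char #1 = F2 AE B1 95.
Offset 4: leading byte 0x56 = 01010110 → 1-byte char #2 = 56.
Offset 5: leading byte 0xF1 = 11110001 → 4-byte char #3 = F1 A8 9A A5.
Offset 9: leading byte 0xF0 = 11110000 → 4-byte char #4 = F0 92 8C 9C.
Offset 13: leading byte 0xF0 = 11110000 → 4-byte char #5 = F0 9F 92 89.
Offset 17: leading byte 0xF0 = 11110000 → 4-byte char #6 = F0 90 80 AB.
Leading byte 0xF0 = 11110000 matches 11110xxx → 4-byte sequence.
Byte 1: 0xF0 = 11110000, payload 000 (3 bits).
Byte 2: 0x90 = 10010000 (10xxxxxx ✓), payload 010000.
Byte 3: 0x80 = 10000000 (10xxxxxx ✓), payload 000000.
Byte 4: 0xAB = 10101011 (10xxxxxx ✓), payload 101011.
Concatenate: 000010000000000101011 = 0x1002B (21 bits → U+1002B).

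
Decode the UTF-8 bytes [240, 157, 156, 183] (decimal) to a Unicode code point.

U+1D737

Leading byte 0xF0 = 11110000 matches 11110xxx → 4-byte sequence.
Byte 1: 0xF0 = 11110000, payload 000 (3 bits).
Byte 2: 0x9D = 10011101 (10xxxxxx ✓), payload 011101.
Byte 3: 0x9C = 10011100 (10xxxxxx ✓), payload 011100.
Byte 4: 0xB7 = 10110111 (10xxxxxx ✓), payload 110111.
Concatenate: 000011101011100110111 = 0x1D737 (21 bits → U+1D737).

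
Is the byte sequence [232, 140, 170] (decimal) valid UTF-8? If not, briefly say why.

valid

Leading byte 0xE8 = 11101000 → 3-byte form.
Continuation bytes 0x8C=10001100, 0xAA=10101010 all match 10xxxxxx.
Decoded value 0x832A is ≥ 0x800 (shortest form) and not a surrogate.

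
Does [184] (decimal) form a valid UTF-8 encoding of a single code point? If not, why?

Byte 0xB8 = 10111000 has the form 10xxxxxx — a continuation byte — but there is no preceding leading byte.

invalid (continuation byte with no leading byte)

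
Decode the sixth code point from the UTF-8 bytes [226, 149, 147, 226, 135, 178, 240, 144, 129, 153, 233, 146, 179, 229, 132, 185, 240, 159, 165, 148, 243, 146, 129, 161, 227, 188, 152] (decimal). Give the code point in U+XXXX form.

Offset 0: leading byte 0xE2 = 11100010 → 3-byte char #1 = E2 95 93.
Offset 3: leading byte 0xE2 = 11100010 → 3-byte char #2 = E2 87 B2.
Offset 6: leading byte 0xF0 = 11110000 → 4-byte char #3 = F0 90 81 99.
Offset 10: leading byte 0xE9 = 11101001 → 3-byte char #4 = E9 92 B3.
Offset 13: leading byte 0xE5 = 11100101 → 3-byte char #5 = E5 84 B9.
Offset 16: leading byte 0xF0 = 11110000 → 4-byte char #6 = F0 9F A5 94.
Leading byte 0xF0 = 11110000 matches 11110xxx → 4-byte sequence.
Byte 1: 0xF0 = 11110000, payload 000 (3 bits).
Byte 2: 0x9F = 10011111 (10xxxxxx ✓), payload 011111.
Byte 3: 0xA5 = 10100101 (10xxxxxx ✓), payload 100101.
Byte 4: 0x94 = 10010100 (10xxxxxx ✓), payload 010100.
Concatenate: 000011111100101010100 = 0x1F954 (21 bits → U+1F954).

U+1F954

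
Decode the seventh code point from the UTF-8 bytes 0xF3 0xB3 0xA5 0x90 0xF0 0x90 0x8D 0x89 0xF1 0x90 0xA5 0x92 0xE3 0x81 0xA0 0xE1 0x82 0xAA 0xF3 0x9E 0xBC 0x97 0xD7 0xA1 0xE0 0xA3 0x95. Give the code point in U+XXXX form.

U+05E1

Offset 0: leading byte 0xF3 = 11110011 → 4-byte char #1 = F3 B3 A5 90.
Offset 4: leading byte 0xF0 = 11110000 → 4-byte char #2 = F0 90 8D 89.
Offset 8: leading byte 0xF1 = 11110001 → 4-byte char #3 = F1 90 A5 92.
Offset 12: leading byte 0xE3 = 11100011 → 3-byte char #4 = E3 81 A0.
Offset 15: leading byte 0xE1 = 11100001 → 3-byte char #5 = E1 82 AA.
Offset 18: leading byte 0xF3 = 11110011 → 4-byte char #6 = F3 9E BC 97.
Offset 22: leading byte 0xD7 = 11010111 → 2-byte char #7 = D7 A1.
Leading byte 0xD7 = 11010111 matches 110xxxxx → 2-byte sequence.
Byte 1: 0xD7 = 11010111, payload 10111 (5 bits).
Byte 2: 0xA1 = 10100001 (10xxxxxx ✓), payload 100001.
Concatenate: 10111100001 = 0x5E1 (11 bits → U+05E1).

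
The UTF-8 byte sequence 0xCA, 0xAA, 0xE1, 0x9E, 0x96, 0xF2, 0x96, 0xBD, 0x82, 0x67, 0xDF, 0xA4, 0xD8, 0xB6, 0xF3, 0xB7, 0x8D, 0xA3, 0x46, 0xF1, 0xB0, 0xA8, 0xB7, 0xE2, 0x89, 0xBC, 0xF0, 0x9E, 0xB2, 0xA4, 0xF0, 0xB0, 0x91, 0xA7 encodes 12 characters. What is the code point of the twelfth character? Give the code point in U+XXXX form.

Offset 0: leading byte 0xCA = 11001010 → 2-byte char #1 = CA AA.
Offset 2: leading byte 0xE1 = 11100001 → 3-byte char #2 = E1 9E 96.
Offset 5: leading byte 0xF2 = 11110010 → 4-byte char #3 = F2 96 BD 82.
Offset 9: leading byte 0x67 = 01100111 → 1-byte char #4 = 67.
Offset 10: leading byte 0xDF = 11011111 → 2-byte char #5 = DF A4.
Offset 12: leading byte 0xD8 = 11011000 → 2-byte char #6 = D8 B6.
Offset 14: leading byte 0xF3 = 11110011 → 4-byte char #7 = F3 B7 8D A3.
Offset 18: leading byte 0x46 = 01000110 → 1-byte char #8 = 46.
Offset 19: leading byte 0xF1 = 11110001 → 4-byte char #9 = F1 B0 A8 B7.
Offset 23: leading byte 0xE2 = 11100010 → 3-byte char #10 = E2 89 BC.
Offset 26: leading byte 0xF0 = 11110000 → 4-byte char #11 = F0 9E B2 A4.
Offset 30: leading byte 0xF0 = 11110000 → 4-byte char #12 = F0 B0 91 A7.
Leading byte 0xF0 = 11110000 matches 11110xxx → 4-byte sequence.
Byte 1: 0xF0 = 11110000, payload 000 (3 bits).
Byte 2: 0xB0 = 10110000 (10xxxxxx ✓), payload 110000.
Byte 3: 0x91 = 10010001 (10xxxxxx ✓), payload 010001.
Byte 4: 0xA7 = 10100111 (10xxxxxx ✓), payload 100111.
Concatenate: 000110000010001100111 = 0x30467 (21 bits → U+30467).

U+30467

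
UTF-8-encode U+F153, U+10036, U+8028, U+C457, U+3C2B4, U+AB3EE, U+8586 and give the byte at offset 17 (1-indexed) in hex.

1-indexed offset 17 is 0-indexed offset 16.
U+F153 → 3-byte form EF 85 93 at offsets 0–2.
U+10036 → 4-byte form F0 90 80 B6 at offsets 3–6.
U+8028 → 3-byte form E8 80 A8 at offsets 7–9.
U+C457 → 3-byte form EC 91 97 at offsets 10–12.
U+3C2B4 → 4-byte form F0 BC 8A B4 at offsets 13–16.
Offset 16 falls in char 5's range; it's byte 4 of F0 BC 8A B4 = 0xB4.

0xB4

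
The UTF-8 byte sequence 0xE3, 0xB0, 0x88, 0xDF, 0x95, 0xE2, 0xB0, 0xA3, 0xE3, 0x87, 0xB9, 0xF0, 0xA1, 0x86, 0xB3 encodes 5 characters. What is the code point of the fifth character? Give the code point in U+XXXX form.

U+211B3

Offset 0: leading byte 0xE3 = 11100011 → 3-byte char #1 = E3 B0 88.
Offset 3: leading byte 0xDF = 11011111 → 2-byte char #2 = DF 95.
Offset 5: leading byte 0xE2 = 11100010 → 3-byte char #3 = E2 B0 A3.
Offset 8: leading byte 0xE3 = 11100011 → 3-byte char #4 = E3 87 B9.
Offset 11: leading byte 0xF0 = 11110000 → 4-byte char #5 = F0 A1 86 B3.
Leading byte 0xF0 = 11110000 matches 11110xxx → 4-byte sequence.
Byte 1: 0xF0 = 11110000, payload 000 (3 bits).
Byte 2: 0xA1 = 10100001 (10xxxxxx ✓), payload 100001.
Byte 3: 0x86 = 10000110 (10xxxxxx ✓), payload 000110.
Byte 4: 0xB3 = 10110011 (10xxxxxx ✓), payload 110011.
Concatenate: 000100001000110110011 = 0x211B3 (21 bits → U+211B3).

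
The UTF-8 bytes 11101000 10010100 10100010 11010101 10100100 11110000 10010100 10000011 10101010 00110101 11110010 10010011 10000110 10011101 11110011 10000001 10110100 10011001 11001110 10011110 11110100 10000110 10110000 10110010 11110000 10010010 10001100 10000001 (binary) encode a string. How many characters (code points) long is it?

9

Byte at offset 0: 0xE8 = 11101000 → 3-byte char (#1). Advance 3.
Byte at offset 3: 0xD5 = 11010101 → 2-byte char (#2). Advance 2.
Byte at offset 5: 0xF0 = 11110000 → 4-byte char (#3). Advance 4.
Byte at offset 9: 0x35 = 00110101 → 1-byte char (#4). Advance 1.
Byte at offset 10: 0xF2 = 11110010 → 4-byte char (#5). Advance 4.
Byte at offset 14: 0xF3 = 11110011 → 4-byte char (#6). Advance 4.
Byte at offset 18: 0xCE = 11001110 → 2-byte char (#7). Advance 2.
Byte at offset 20: 0xF4 = 11110100 → 4-byte char (#8). Advance 4.
Byte at offset 24: 0xF0 = 11110000 → 4-byte char (#9). Advance 4.
Reached end at offset 28 after 9 code points.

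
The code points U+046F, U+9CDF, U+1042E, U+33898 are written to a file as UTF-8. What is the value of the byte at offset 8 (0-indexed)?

U+046F → 2-byte form D1 AF at offsets 0–1.
U+9CDF → 3-byte form E9 B3 9F at offsets 2–4.
U+1042E → 4-byte form F0 90 90 AE at offsets 5–8.
Offset 8 falls in char 3's range; it's byte 4 of F0 90 90 AE = 0xAE.

0xAE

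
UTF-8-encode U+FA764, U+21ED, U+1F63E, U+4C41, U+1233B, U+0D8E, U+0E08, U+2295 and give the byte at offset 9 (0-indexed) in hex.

0x98

U+FA764 → 4-byte form F3 BA 9D A4 at offsets 0–3.
U+21ED → 3-byte form E2 87 AD at offsets 4–6.
U+1F63E → 4-byte form F0 9F 98 BE at offsets 7–10.
Offset 9 falls in char 3's range; it's byte 3 of F0 9F 98 BE = 0x98.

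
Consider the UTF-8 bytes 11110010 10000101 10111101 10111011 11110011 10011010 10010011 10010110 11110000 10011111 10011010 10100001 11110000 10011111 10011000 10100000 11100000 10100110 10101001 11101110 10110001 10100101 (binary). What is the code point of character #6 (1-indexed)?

Offset 0: leading byte 0xF2 = 11110010 → 4-byte char #1 = F2 85 BD BB.
Offset 4: leading byte 0xF3 = 11110011 → 4-byte char #2 = F3 9A 93 96.
Offset 8: leading byte 0xF0 = 11110000 → 4-byte char #3 = F0 9F 9A A1.
Offset 12: leading byte 0xF0 = 11110000 → 4-byte char #4 = F0 9F 98 A0.
Offset 16: leading byte 0xE0 = 11100000 → 3-byte char #5 = E0 A6 A9.
Offset 19: leading byte 0xEE = 11101110 → 3-byte char #6 = EE B1 A5.
Leading byte 0xEE = 11101110 matches 1110xxxx → 3-byte sequence.
Byte 1: 0xEE = 11101110, payload 1110 (4 bits).
Byte 2: 0xB1 = 10110001 (10xxxxxx ✓), payload 110001.
Byte 3: 0xA5 = 10100101 (10xxxxxx ✓), payload 100101.
Concatenate: 1110110001100101 = 0xEC65 (16 bits → U+EC65).

U+EC65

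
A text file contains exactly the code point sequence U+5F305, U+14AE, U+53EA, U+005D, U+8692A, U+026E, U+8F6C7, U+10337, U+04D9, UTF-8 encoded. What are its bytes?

F1 9F 8C 85 E1 92 AE E5 8F AA 5D F2 86 A4 AA C9 AE F2 8F 9B 87 F0 90 8C B7 D3 99

U+5F305: 4-byte form → F1 9F 8C 85.
U+14AE: 3-byte form → E1 92 AE.
U+53EA: 3-byte form → E5 8F AA.
U+005D: 1-byte form → 5D.
U+8692A: 4-byte form → F2 86 A4 AA.
U+026E: 2-byte form → C9 AE.
U+8F6C7: 4-byte form → F2 8F 9B 87.
U+10337: 4-byte form → F0 90 8C B7.
U+04D9: 2-byte form → D3 99.
Concatenated (27 bytes): F1 9F 8C 85 E1 92 AE E5 8F AA 5D F2 86 A4 AA C9 AE F2 8F 9B 87 F0 90 8C B7 D3 99.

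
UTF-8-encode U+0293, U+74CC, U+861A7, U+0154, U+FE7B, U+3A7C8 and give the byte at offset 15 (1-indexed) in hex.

0xF0

1-indexed offset 15 is 0-indexed offset 14.
U+0293 → 2-byte form CA 93 at offsets 0–1.
U+74CC → 3-byte form E7 93 8C at offsets 2–4.
U+861A7 → 4-byte form F2 86 86 A7 at offsets 5–8.
U+0154 → 2-byte form C5 94 at offsets 9–10.
U+FE7B → 3-byte form EF B9 BB at offsets 11–13.
U+3A7C8 → 4-byte form F0 BA 9F 88 at offsets 14–17.
Offset 14 falls in char 6's range; it's byte 1 of F0 BA 9F 88 = 0xF0.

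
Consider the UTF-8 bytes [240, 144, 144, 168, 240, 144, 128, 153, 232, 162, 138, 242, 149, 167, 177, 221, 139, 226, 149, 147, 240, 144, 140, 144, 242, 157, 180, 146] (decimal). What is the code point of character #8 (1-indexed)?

U+9DD12

Offset 0: leading byte 0xF0 = 11110000 → 4-byte char #1 = F0 90 90 A8.
Offset 4: leading byte 0xF0 = 11110000 → 4-byte char #2 = F0 90 80 99.
Offset 8: leading byte 0xE8 = 11101000 → 3-byte char #3 = E8 A2 8A.
Offset 11: leading byte 0xF2 = 11110010 → 4-byte char #4 = F2 95 A7 B1.
Offset 15: leading byte 0xDD = 11011101 → 2-byte char #5 = DD 8B.
Offset 17: leading byte 0xE2 = 11100010 → 3-byte char #6 = E2 95 93.
Offset 20: leading byte 0xF0 = 11110000 → 4-byte char #7 = F0 90 8C 90.
Offset 24: leading byte 0xF2 = 11110010 → 4-byte char #8 = F2 9D B4 92.
Leading byte 0xF2 = 11110010 matches 11110xxx → 4-byte sequence.
Byte 1: 0xF2 = 11110010, payload 010 (3 bits).
Byte 2: 0x9D = 10011101 (10xxxxxx ✓), payload 011101.
Byte 3: 0xB4 = 10110100 (10xxxxxx ✓), payload 110100.
Byte 4: 0x92 = 10010010 (10xxxxxx ✓), payload 010010.
Concatenate: 010011101110100010010 = 0x9DD12 (21 bits → U+9DD12).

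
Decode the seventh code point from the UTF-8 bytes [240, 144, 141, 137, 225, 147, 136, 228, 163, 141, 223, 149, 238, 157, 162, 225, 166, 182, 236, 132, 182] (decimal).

Offset 0: leading byte 0xF0 = 11110000 → 4-byte char #1 = F0 90 8D 89.
Offset 4: leading byte 0xE1 = 11100001 → 3-byte char #2 = E1 93 88.
Offset 7: leading byte 0xE4 = 11100100 → 3-byte char #3 = E4 A3 8D.
Offset 10: leading byte 0xDF = 11011111 → 2-byte char #4 = DF 95.
Offset 12: leading byte 0xEE = 11101110 → 3-byte char #5 = EE 9D A2.
Offset 15: leading byte 0xE1 = 11100001 → 3-byte char #6 = E1 A6 B6.
Offset 18: leading byte 0xEC = 11101100 → 3-byte char #7 = EC 84 B6.
Leading byte 0xEC = 11101100 matches 1110xxxx → 3-byte sequence.
Byte 1: 0xEC = 11101100, payload 1100 (4 bits).
Byte 2: 0x84 = 10000100 (10xxxxxx ✓), payload 000100.
Byte 3: 0xB6 = 10110110 (10xxxxxx ✓), payload 110110.
Concatenate: 1100000100110110 = 0xC136 (16 bits → U+C136).

U+C136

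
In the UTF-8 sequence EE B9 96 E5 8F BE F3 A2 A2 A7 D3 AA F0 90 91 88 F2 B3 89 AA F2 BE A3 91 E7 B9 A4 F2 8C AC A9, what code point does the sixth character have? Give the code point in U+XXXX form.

Offset 0: leading byte 0xEE = 11101110 → 3-byte char #1 = EE B9 96.
Offset 3: leading byte 0xE5 = 11100101 → 3-byte char #2 = E5 8F BE.
Offset 6: leading byte 0xF3 = 11110011 → 4-byte char #3 = F3 A2 A2 A7.
Offset 10: leading byte 0xD3 = 11010011 → 2-byte char #4 = D3 AA.
Offset 12: leading byte 0xF0 = 11110000 → 4-byte char #5 = F0 90 91 88.
Offset 16: leading byte 0xF2 = 11110010 → 4-byte char #6 = F2 B3 89 AA.
Leading byte 0xF2 = 11110010 matches 11110xxx → 4-byte sequence.
Byte 1: 0xF2 = 11110010, payload 010 (3 bits).
Byte 2: 0xB3 = 10110011 (10xxxxxx ✓), payload 110011.
Byte 3: 0x89 = 10001001 (10xxxxxx ✓), payload 001001.
Byte 4: 0xAA = 10101010 (10xxxxxx ✓), payload 101010.
Concatenate: 010110011001001101010 = 0xB326A (21 bits → U+B326A).

U+B326A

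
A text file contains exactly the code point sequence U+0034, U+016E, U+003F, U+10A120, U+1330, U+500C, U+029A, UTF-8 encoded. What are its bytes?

U+0034: 1-byte form → 34.
U+016E: 2-byte form → C5 AE.
U+003F: 1-byte form → 3F.
U+10A120: 4-byte form → F4 8A 84 A0.
U+1330: 3-byte form → E1 8C B0.
U+500C: 3-byte form → E5 80 8C.
U+029A: 2-byte form → CA 9A.
Concatenated (16 bytes): 34 C5 AE 3F F4 8A 84 A0 E1 8C B0 E5 80 8C CA 9A.

34 C5 AE 3F F4 8A 84 A0 E1 8C B0 E5 80 8C CA 9A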